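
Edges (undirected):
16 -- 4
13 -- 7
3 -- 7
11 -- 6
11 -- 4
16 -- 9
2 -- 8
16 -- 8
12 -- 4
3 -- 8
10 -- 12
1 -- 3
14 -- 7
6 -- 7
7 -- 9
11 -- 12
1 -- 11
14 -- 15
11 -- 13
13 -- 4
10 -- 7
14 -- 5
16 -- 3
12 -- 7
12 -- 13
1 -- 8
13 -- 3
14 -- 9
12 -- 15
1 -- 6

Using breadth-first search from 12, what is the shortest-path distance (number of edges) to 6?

2

Level 0: 12
Level 1: 4, 7, 10, 11, 13, 15
Level 2: 1, 3, 6, 9, 14, 16
Level 3: 5, 8
Level 4: 2
6 first appears at level 2.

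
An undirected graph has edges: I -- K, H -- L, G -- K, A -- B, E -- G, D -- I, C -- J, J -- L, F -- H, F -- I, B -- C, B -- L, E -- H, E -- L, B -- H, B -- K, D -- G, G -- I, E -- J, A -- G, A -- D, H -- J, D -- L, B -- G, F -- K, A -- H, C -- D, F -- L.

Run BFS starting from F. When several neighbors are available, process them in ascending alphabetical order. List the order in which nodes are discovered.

F, H, I, K, L, A, B, E, J, D, G, C

Visit F; enqueue H, I, K, L → queue [H, I, K, L]
Visit H; enqueue A, B, E, J → queue [I, K, L, A, B, E, J]
Visit I; enqueue D, G → queue [K, L, A, B, E, J, D, G]
Visit K → queue [L, A, B, E, J, D, G]
Visit L → queue [A, B, E, J, D, G]
Visit A → queue [B, E, J, D, G]
Visit B; enqueue C → queue [E, J, D, G, C]
Visit E → queue [J, D, G, C]
Visit J → queue [D, G, C]
Visit D → queue [G, C]
Visit G → queue [C]
Visit C → queue []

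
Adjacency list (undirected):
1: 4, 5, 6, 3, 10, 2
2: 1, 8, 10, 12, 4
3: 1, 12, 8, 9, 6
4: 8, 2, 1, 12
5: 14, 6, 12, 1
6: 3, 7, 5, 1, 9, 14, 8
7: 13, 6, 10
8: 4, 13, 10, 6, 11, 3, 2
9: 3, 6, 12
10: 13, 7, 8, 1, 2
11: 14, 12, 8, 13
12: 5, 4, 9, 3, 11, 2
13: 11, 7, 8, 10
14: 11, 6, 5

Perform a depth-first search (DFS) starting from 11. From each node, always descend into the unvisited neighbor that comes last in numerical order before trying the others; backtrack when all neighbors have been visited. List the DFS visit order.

11 14 6 9 12 5 1 10 13 8 4 2 3 7

Visit 11
11 → 14
14 → 6
6 → 9
9 → 12
12 → 5
5 → 1
1 → 10
10 → 13
13 → 8
8 → 4
4 → 2
8 → 3
13 → 7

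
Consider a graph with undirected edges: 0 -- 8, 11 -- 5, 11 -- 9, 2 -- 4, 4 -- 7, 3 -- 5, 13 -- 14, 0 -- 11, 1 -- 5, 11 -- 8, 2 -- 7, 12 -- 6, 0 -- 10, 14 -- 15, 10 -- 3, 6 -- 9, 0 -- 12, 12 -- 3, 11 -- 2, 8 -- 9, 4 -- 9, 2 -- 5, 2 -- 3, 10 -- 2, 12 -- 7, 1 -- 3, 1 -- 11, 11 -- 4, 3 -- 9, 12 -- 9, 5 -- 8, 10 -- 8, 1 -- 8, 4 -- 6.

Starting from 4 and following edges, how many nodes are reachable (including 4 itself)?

13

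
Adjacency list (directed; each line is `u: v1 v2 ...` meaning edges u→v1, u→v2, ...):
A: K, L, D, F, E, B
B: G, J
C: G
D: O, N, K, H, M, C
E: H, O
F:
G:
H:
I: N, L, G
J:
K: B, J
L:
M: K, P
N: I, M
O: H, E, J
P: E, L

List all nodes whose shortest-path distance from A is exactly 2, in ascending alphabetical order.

C, G, H, J, M, N, O

Level 0: A
Level 1: B, D, E, F, K, L
Level 2: C, G, H, J, M, N, O
Level 3: I, P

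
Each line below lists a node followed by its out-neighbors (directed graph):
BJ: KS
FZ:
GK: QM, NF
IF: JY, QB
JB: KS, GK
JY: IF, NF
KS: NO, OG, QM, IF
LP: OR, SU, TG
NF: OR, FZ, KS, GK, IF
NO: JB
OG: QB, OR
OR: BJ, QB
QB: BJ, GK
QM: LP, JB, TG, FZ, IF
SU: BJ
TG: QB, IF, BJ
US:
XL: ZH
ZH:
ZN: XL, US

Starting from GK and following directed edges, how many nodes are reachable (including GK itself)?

BFS from GK visits: GK, NF, QM, FZ, IF, KS, OR, JB, LP, TG, JY, QB, NO, OG, BJ, SU
Reachable nodes: 16 of 20 total.

16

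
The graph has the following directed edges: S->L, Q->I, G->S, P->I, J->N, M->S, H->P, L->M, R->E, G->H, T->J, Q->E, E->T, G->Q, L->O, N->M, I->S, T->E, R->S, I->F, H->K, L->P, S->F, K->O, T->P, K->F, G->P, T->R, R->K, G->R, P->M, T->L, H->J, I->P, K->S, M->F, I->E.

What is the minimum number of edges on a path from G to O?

Level 0: G
Level 1: H, P, Q, R, S
Level 2: E, F, I, J, K, L, M
Level 3: N, O, T
O first appears at level 3.

3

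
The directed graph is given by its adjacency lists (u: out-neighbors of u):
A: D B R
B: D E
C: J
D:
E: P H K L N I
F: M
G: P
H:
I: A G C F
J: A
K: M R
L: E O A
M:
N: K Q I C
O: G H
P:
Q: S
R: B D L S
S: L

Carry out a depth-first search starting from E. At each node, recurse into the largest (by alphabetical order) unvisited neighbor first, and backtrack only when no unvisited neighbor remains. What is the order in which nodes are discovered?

Visit E
E → P
E → N
N → Q
Q → S
S → L
L → O
O → H
O → G
L → A
A → R
R → D
R → B
N → K
K → M
N → I
I → F
I → C
C → J

E P N Q S L O H G A R D B K M I F C J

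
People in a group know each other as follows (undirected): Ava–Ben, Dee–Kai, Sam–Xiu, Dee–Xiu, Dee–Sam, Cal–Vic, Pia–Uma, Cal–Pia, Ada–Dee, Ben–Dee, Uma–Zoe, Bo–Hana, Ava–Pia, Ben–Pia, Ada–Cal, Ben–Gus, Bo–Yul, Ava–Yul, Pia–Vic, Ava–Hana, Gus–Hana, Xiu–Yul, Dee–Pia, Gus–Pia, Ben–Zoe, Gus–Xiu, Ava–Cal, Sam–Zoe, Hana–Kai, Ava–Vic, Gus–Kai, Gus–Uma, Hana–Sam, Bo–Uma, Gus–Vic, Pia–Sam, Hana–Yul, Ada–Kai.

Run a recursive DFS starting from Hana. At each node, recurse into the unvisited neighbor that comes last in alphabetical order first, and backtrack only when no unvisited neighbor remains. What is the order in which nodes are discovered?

Visit Hana
Hana → Yul
Yul → Xiu
Xiu → Sam
Sam → Zoe
Zoe → Uma
Uma → Pia
Pia → Vic
Vic → Gus
Gus → Kai
Kai → Dee
Dee → Ben
Ben → Ava
Ava → Cal
Cal → Ada
Uma → Bo

Hana -> Yul -> Xiu -> Sam -> Zoe -> Uma -> Pia -> Vic -> Gus -> Kai -> Dee -> Ben -> Ava -> Cal -> Ada -> Bo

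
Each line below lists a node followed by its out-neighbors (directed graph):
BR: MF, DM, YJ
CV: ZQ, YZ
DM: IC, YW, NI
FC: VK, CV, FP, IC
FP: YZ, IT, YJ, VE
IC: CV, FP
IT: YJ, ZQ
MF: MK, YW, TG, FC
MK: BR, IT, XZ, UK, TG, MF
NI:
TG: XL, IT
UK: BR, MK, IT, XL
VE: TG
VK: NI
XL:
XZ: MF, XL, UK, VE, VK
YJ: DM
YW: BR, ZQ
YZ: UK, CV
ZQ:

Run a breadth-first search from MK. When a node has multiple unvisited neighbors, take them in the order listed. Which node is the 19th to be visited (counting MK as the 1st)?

FP

Visit MK; enqueue BR, IT, XZ, UK, TG, MF → queue [BR, IT, XZ, UK, TG, MF]
Visit BR; enqueue DM, YJ → queue [IT, XZ, UK, TG, MF, DM, YJ]
Visit IT; enqueue ZQ → queue [XZ, UK, TG, MF, DM, YJ, ZQ]
Visit XZ; enqueue XL, VE, VK → queue [UK, TG, MF, DM, YJ, ZQ, XL, VE, VK]
Visit UK → queue [TG, MF, DM, YJ, ZQ, XL, VE, VK]
Visit TG → queue [MF, DM, YJ, ZQ, XL, VE, VK]
Visit MF; enqueue YW, FC → queue [DM, YJ, ZQ, XL, VE, VK, YW, FC]
Visit DM; enqueue IC, NI → queue [YJ, ZQ, XL, VE, VK, YW, FC, IC, NI]
Visit YJ → queue [ZQ, XL, VE, VK, YW, FC, IC, NI]
Visit ZQ → queue [XL, VE, VK, YW, FC, IC, NI]
Visit XL → queue [VE, VK, YW, FC, IC, NI]
Visit VE → queue [VK, YW, FC, IC, NI]
Visit VK → queue [YW, FC, IC, NI]
Visit YW → queue [FC, IC, NI]
Visit FC; enqueue CV, FP → queue [IC, NI, CV, FP]
Visit IC → queue [NI, CV, FP]
Visit NI → queue [CV, FP]
Visit CV; enqueue YZ → queue [FP, YZ]
Visit FP → queue [YZ]
Visit YZ → queue []

Visit order: MK, BR, IT, XZ, UK, TG, MF, DM, YJ, ZQ, XL, VE, VK, YW, FC, IC, NI, CV, FP, YZ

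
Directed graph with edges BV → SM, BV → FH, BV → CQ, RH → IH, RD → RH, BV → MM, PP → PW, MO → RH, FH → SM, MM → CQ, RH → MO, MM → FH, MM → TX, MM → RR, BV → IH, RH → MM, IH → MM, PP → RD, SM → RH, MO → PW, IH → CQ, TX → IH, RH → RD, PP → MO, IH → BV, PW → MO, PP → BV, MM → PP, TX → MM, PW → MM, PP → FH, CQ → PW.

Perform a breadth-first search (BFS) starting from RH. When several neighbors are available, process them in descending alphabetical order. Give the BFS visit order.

RH, RD, MO, MM, IH, PW, TX, RR, PP, FH, CQ, BV, SM

Visit RH; enqueue RD, MO, MM, IH → queue [RD, MO, MM, IH]
Visit RD → queue [MO, MM, IH]
Visit MO; enqueue PW → queue [MM, IH, PW]
Visit MM; enqueue TX, RR, PP, FH, CQ → queue [IH, PW, TX, RR, PP, FH, CQ]
Visit IH; enqueue BV → queue [PW, TX, RR, PP, FH, CQ, BV]
Visit PW → queue [TX, RR, PP, FH, CQ, BV]
Visit TX → queue [RR, PP, FH, CQ, BV]
Visit RR → queue [PP, FH, CQ, BV]
Visit PP → queue [FH, CQ, BV]
Visit FH; enqueue SM → queue [CQ, BV, SM]
Visit CQ → queue [BV, SM]
Visit BV → queue [SM]
Visit SM → queue []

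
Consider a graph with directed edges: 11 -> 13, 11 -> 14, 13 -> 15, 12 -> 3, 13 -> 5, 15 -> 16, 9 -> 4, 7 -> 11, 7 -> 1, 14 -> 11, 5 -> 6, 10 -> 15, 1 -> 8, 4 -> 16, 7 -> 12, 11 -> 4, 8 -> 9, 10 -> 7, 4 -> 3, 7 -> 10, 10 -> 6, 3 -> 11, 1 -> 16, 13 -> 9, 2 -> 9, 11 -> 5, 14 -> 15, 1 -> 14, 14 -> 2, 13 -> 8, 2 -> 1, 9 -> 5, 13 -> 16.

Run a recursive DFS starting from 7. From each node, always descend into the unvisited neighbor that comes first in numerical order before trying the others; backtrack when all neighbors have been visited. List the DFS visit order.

7, 1, 8, 9, 4, 3, 11, 5, 6, 13, 15, 16, 14, 2, 10, 12

Visit 7
7 → 1
1 → 8
8 → 9
9 → 4
4 → 3
3 → 11
11 → 5
5 → 6
11 → 13
13 → 15
15 → 16
11 → 14
14 → 2
7 → 10
7 → 12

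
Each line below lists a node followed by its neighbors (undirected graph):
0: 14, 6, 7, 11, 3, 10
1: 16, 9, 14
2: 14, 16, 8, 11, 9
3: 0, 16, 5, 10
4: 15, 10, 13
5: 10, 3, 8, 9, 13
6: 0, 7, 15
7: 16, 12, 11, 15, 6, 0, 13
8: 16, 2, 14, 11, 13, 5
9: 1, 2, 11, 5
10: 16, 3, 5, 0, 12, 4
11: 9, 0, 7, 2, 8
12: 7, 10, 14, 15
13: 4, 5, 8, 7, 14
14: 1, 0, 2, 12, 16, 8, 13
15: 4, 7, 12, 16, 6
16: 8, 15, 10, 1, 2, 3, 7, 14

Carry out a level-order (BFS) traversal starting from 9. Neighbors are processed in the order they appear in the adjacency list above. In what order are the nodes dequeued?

9 1 2 11 5 16 14 8 0 7 10 3 13 15 12 6 4

Visit 9; enqueue 1, 2, 11, 5 → queue [1, 2, 11, 5]
Visit 1; enqueue 16, 14 → queue [2, 11, 5, 16, 14]
Visit 2; enqueue 8 → queue [11, 5, 16, 14, 8]
Visit 11; enqueue 0, 7 → queue [5, 16, 14, 8, 0, 7]
Visit 5; enqueue 10, 3, 13 → queue [16, 14, 8, 0, 7, 10, 3, 13]
Visit 16; enqueue 15 → queue [14, 8, 0, 7, 10, 3, 13, 15]
Visit 14; enqueue 12 → queue [8, 0, 7, 10, 3, 13, 15, 12]
Visit 8 → queue [0, 7, 10, 3, 13, 15, 12]
Visit 0; enqueue 6 → queue [7, 10, 3, 13, 15, 12, 6]
Visit 7 → queue [10, 3, 13, 15, 12, 6]
Visit 10; enqueue 4 → queue [3, 13, 15, 12, 6, 4]
Visit 3 → queue [13, 15, 12, 6, 4]
Visit 13 → queue [15, 12, 6, 4]
Visit 15 → queue [12, 6, 4]
Visit 12 → queue [6, 4]
Visit 6 → queue [4]
Visit 4 → queue []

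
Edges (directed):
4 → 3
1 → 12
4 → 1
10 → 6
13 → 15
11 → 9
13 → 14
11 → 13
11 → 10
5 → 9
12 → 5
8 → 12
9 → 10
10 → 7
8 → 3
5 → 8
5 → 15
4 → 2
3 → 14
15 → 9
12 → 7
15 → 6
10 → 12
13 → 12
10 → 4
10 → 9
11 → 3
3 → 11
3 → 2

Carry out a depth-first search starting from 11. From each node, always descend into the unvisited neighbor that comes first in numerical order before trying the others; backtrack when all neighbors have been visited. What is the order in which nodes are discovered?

11 -> 3 -> 2 -> 14 -> 9 -> 10 -> 4 -> 1 -> 12 -> 5 -> 8 -> 15 -> 6 -> 7 -> 13

Visit 11
11 → 3
3 → 2
3 → 14
11 → 9
9 → 10
10 → 4
4 → 1
1 → 12
12 → 5
5 → 8
5 → 15
15 → 6
12 → 7
11 → 13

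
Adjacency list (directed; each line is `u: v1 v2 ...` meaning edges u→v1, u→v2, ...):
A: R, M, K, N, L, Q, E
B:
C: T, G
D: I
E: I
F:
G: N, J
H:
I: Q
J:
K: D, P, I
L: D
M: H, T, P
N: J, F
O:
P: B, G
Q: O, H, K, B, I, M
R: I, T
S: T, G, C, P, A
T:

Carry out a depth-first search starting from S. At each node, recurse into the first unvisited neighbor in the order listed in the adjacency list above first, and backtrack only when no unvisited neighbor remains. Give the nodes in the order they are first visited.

S, T, G, N, J, F, C, P, B, A, R, I, Q, O, H, K, D, M, L, E

Visit S
S → T
S → G
G → N
N → J
N → F
S → C
S → P
P → B
S → A
A → R
R → I
I → Q
Q → O
Q → H
Q → K
K → D
Q → M
A → L
A → E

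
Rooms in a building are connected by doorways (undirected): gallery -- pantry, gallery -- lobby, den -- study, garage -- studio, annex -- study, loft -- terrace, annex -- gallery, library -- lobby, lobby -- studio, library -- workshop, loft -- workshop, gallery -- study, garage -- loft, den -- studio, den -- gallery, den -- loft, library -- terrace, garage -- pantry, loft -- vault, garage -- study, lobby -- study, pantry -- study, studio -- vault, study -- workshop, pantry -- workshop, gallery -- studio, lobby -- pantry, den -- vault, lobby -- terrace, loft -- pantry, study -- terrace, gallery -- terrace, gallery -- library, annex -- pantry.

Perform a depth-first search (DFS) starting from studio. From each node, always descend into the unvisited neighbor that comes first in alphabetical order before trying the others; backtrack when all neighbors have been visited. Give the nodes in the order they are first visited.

studio, den, gallery, annex, pantry, garage, loft, terrace, library, lobby, study, workshop, vault

Visit studio
studio → den
den → gallery
gallery → annex
annex → pantry
pantry → garage
garage → loft
loft → terrace
terrace → library
library → lobby
lobby → study
study → workshop
loft → vault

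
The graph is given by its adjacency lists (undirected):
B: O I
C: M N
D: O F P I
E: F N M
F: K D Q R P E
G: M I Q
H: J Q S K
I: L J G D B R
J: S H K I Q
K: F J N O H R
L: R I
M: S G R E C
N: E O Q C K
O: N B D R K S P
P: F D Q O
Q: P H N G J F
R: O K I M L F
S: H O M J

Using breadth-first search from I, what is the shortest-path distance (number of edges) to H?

Level 0: I
Level 1: B, D, G, J, L, R
Level 2: F, H, K, M, O, P, Q, S
Level 3: C, E, N
H first appears at level 2.

2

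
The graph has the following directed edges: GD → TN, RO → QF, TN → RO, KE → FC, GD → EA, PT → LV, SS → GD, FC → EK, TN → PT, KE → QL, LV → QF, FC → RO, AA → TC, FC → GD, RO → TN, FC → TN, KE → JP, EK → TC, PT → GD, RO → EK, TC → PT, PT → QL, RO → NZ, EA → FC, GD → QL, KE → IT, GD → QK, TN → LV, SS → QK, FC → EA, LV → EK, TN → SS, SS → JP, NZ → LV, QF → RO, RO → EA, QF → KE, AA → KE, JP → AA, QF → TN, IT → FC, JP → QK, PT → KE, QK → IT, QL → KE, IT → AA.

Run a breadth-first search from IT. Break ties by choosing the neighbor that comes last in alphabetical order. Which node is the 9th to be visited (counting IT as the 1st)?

TC

Visit IT; enqueue FC, AA → queue [FC, AA]
Visit FC; enqueue TN, RO, GD, EK, EA → queue [AA, TN, RO, GD, EK, EA]
Visit AA; enqueue TC, KE → queue [TN, RO, GD, EK, EA, TC, KE]
Visit TN; enqueue SS, PT, LV → queue [RO, GD, EK, EA, TC, KE, SS, PT, LV]
Visit RO; enqueue QF, NZ → queue [GD, EK, EA, TC, KE, SS, PT, LV, QF, NZ]
Visit GD; enqueue QL, QK → queue [EK, EA, TC, KE, SS, PT, LV, QF, NZ, QL, QK]
Visit EK → queue [EA, TC, KE, SS, PT, LV, QF, NZ, QL, QK]
Visit EA → queue [TC, KE, SS, PT, LV, QF, NZ, QL, QK]
Visit TC → queue [KE, SS, PT, LV, QF, NZ, QL, QK]
Visit KE; enqueue JP → queue [SS, PT, LV, QF, NZ, QL, QK, JP]
Visit SS → queue [PT, LV, QF, NZ, QL, QK, JP]
Visit PT → queue [LV, QF, NZ, QL, QK, JP]
Visit LV → queue [QF, NZ, QL, QK, JP]
Visit QF → queue [NZ, QL, QK, JP]
Visit NZ → queue [QL, QK, JP]
Visit QL → queue [QK, JP]
Visit QK → queue [JP]
Visit JP → queue []

Visit order: IT, FC, AA, TN, RO, GD, EK, EA, TC, KE, SS, PT, LV, QF, NZ, QL, QK, JP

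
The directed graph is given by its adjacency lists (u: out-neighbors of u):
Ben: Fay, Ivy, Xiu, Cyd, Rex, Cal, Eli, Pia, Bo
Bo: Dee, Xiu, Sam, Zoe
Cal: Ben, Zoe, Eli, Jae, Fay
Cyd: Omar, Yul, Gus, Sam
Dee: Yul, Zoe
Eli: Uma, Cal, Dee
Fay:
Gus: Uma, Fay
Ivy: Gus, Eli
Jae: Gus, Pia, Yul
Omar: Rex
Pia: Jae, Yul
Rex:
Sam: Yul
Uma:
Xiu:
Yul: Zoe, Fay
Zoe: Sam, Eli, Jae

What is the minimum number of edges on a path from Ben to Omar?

2

Level 0: Ben
Level 1: Bo, Cal, Cyd, Eli, Fay, Ivy, Pia, Rex, Xiu
Level 2: Dee, Gus, Jae, Omar, Sam, Uma, Yul, Zoe
Omar first appears at level 2.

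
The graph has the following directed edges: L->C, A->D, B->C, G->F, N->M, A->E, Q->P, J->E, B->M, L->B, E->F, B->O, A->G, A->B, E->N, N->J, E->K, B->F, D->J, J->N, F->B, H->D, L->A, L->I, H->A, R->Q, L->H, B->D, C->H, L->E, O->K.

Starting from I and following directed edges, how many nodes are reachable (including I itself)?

BFS from I visits: I
Reachable nodes: 1 of 18 total.

1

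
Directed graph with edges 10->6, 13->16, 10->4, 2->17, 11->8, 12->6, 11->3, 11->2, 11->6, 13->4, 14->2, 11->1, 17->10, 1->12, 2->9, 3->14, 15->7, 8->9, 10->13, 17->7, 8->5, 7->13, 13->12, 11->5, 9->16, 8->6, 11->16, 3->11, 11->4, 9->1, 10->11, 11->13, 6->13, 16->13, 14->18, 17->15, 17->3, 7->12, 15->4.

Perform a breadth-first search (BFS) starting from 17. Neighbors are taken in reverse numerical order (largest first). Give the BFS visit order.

17, 15, 10, 7, 3, 4, 13, 11, 6, 12, 14, 16, 8, 5, 2, 1, 18, 9

Visit 17; enqueue 15, 10, 7, 3 → queue [15, 10, 7, 3]
Visit 15; enqueue 4 → queue [10, 7, 3, 4]
Visit 10; enqueue 13, 11, 6 → queue [7, 3, 4, 13, 11, 6]
Visit 7; enqueue 12 → queue [3, 4, 13, 11, 6, 12]
Visit 3; enqueue 14 → queue [4, 13, 11, 6, 12, 14]
Visit 4 → queue [13, 11, 6, 12, 14]
Visit 13; enqueue 16 → queue [11, 6, 12, 14, 16]
Visit 11; enqueue 8, 5, 2, 1 → queue [6, 12, 14, 16, 8, 5, 2, 1]
Visit 6 → queue [12, 14, 16, 8, 5, 2, 1]
Visit 12 → queue [14, 16, 8, 5, 2, 1]
Visit 14; enqueue 18 → queue [16, 8, 5, 2, 1, 18]
Visit 16 → queue [8, 5, 2, 1, 18]
Visit 8; enqueue 9 → queue [5, 2, 1, 18, 9]
Visit 5 → queue [2, 1, 18, 9]
Visit 2 → queue [1, 18, 9]
Visit 1 → queue [18, 9]
Visit 18 → queue [9]
Visit 9 → queue []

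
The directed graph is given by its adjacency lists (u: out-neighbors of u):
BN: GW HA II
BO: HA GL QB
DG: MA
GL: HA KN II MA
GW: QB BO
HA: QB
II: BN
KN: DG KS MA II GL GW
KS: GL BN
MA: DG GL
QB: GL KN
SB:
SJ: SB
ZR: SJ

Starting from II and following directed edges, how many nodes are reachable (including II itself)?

11

BFS from II visits: II, BN, GW, HA, QB, BO, GL, KN, MA, DG, KS
Reachable nodes: 11 of 14 total.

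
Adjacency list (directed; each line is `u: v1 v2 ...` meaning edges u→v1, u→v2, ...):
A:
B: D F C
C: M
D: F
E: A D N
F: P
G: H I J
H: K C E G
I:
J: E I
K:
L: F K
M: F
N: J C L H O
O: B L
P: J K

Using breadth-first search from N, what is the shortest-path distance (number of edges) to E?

Level 0: N
Level 1: C, H, J, L, O
Level 2: B, E, F, G, I, K, M
Level 3: A, D, P
E first appears at level 2.

2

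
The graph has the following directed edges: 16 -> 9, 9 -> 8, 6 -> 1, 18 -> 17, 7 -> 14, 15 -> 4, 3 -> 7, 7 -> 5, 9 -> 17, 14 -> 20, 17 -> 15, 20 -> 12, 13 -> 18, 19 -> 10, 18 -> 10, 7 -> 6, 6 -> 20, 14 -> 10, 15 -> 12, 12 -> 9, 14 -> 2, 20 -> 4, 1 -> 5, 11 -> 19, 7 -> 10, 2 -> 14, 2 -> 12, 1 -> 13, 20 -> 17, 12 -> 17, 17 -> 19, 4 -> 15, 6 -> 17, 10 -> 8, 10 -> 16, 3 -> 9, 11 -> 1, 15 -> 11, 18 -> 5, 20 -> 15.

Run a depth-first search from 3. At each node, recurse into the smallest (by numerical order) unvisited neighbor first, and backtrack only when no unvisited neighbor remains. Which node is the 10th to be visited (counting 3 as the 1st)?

Visit 3
3 → 7
7 → 5
7 → 6
6 → 1
1 → 13
13 → 18
18 → 10
10 → 8
10 → 16
16 → 9
9 → 17
17 → 15
15 → 4
15 → 11
11 → 19
15 → 12
6 → 20
7 → 14
14 → 2

Visit order: 3, 7, 5, 6, 1, 13, 18, 10, 8, 16, 9, 17, 15, 4, 11, 19, 12, 20, 14, 2

16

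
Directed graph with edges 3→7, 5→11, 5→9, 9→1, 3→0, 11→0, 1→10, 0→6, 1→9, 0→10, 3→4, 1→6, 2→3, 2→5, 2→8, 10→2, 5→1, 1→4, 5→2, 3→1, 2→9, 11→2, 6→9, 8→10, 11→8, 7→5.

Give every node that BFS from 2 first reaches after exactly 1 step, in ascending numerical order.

3, 5, 8, 9

Level 0: 2
Level 1: 3, 5, 8, 9
Level 2: 0, 1, 4, 7, 10, 11
Level 3: 6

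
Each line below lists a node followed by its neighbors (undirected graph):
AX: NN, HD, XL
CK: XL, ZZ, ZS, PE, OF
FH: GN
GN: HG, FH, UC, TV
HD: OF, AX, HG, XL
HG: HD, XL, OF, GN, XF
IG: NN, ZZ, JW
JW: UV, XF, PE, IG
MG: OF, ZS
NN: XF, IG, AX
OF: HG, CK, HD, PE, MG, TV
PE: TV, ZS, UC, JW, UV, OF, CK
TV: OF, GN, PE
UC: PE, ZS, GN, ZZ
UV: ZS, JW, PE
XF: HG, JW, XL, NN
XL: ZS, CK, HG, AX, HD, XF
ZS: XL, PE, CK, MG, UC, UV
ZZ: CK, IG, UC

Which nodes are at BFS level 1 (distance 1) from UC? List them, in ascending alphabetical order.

GN, PE, ZS, ZZ

Level 0: UC
Level 1: GN, PE, ZS, ZZ
Level 2: CK, FH, HG, IG, JW, MG, OF, TV, UV, XL
Level 3: AX, HD, NN, XF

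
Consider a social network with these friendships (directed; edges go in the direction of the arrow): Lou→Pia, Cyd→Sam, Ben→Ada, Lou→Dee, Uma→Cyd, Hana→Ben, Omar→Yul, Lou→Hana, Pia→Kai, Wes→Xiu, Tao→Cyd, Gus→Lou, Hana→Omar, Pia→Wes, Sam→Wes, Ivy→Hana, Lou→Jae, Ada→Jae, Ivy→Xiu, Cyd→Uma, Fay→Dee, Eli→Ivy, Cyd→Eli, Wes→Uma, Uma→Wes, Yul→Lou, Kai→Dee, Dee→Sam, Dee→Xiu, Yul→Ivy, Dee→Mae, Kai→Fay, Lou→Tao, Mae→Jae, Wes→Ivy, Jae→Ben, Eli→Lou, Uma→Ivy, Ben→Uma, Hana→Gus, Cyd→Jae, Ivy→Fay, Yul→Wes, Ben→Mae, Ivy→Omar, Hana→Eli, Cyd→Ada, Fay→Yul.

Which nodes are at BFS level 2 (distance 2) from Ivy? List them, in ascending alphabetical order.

Level 0: Ivy
Level 1: Fay, Hana, Omar, Xiu
Level 2: Ben, Dee, Eli, Gus, Yul
Level 3: Ada, Lou, Mae, Sam, Uma, Wes
Level 4: Cyd, Jae, Pia, Tao
Level 5: Kai

Ben, Dee, Eli, Gus, Yul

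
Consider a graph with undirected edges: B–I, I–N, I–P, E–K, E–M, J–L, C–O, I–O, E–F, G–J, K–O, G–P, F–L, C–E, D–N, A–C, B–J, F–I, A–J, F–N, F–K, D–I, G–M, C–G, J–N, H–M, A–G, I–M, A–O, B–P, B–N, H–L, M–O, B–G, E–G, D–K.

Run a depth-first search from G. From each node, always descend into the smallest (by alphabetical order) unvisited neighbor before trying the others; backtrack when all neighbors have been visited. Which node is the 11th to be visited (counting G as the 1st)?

M

Visit G
G → A
A → C
C → E
E → F
F → I
I → B
B → J
J → L
L → H
H → M
M → O
O → K
K → D
D → N
B → P

Visit order: G, A, C, E, F, I, B, J, L, H, M, O, K, D, N, P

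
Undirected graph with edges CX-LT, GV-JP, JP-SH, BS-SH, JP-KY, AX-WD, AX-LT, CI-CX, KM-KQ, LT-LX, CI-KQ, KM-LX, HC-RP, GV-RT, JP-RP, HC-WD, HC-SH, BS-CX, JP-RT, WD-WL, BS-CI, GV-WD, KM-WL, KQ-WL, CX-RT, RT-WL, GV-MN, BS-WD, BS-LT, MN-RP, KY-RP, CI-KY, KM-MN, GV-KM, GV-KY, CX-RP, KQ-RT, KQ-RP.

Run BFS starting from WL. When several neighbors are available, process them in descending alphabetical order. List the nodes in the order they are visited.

WL, WD, RT, KQ, KM, HC, GV, BS, AX, JP, CX, RP, CI, MN, LX, SH, KY, LT

Visit WL; enqueue WD, RT, KQ, KM → queue [WD, RT, KQ, KM]
Visit WD; enqueue HC, GV, BS, AX → queue [RT, KQ, KM, HC, GV, BS, AX]
Visit RT; enqueue JP, CX → queue [KQ, KM, HC, GV, BS, AX, JP, CX]
Visit KQ; enqueue RP, CI → queue [KM, HC, GV, BS, AX, JP, CX, RP, CI]
Visit KM; enqueue MN, LX → queue [HC, GV, BS, AX, JP, CX, RP, CI, MN, LX]
Visit HC; enqueue SH → queue [GV, BS, AX, JP, CX, RP, CI, MN, LX, SH]
Visit GV; enqueue KY → queue [BS, AX, JP, CX, RP, CI, MN, LX, SH, KY]
Visit BS; enqueue LT → queue [AX, JP, CX, RP, CI, MN, LX, SH, KY, LT]
Visit AX → queue [JP, CX, RP, CI, MN, LX, SH, KY, LT]
Visit JP → queue [CX, RP, CI, MN, LX, SH, KY, LT]
Visit CX → queue [RP, CI, MN, LX, SH, KY, LT]
Visit RP → queue [CI, MN, LX, SH, KY, LT]
Visit CI → queue [MN, LX, SH, KY, LT]
Visit MN → queue [LX, SH, KY, LT]
Visit LX → queue [SH, KY, LT]
Visit SH → queue [KY, LT]
Visit KY → queue [LT]
Visit LT → queue []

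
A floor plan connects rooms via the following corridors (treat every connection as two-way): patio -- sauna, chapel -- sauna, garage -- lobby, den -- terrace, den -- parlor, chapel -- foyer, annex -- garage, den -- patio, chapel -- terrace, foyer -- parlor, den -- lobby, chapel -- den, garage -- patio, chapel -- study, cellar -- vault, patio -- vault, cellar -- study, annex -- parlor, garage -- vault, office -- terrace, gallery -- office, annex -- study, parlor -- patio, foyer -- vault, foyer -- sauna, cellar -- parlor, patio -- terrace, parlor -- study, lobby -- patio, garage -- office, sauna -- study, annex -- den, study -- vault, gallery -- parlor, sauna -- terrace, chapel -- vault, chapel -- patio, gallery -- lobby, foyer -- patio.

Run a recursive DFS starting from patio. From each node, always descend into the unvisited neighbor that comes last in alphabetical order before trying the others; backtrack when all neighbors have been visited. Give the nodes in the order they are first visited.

patio -> vault -> study -> sauna -> terrace -> office -> garage -> lobby -> gallery -> parlor -> foyer -> chapel -> den -> annex -> cellar

Visit patio
patio → vault
vault → study
study → sauna
sauna → terrace
terrace → office
office → garage
garage → lobby
lobby → gallery
gallery → parlor
parlor → foyer
foyer → chapel
chapel → den
den → annex
parlor → cellar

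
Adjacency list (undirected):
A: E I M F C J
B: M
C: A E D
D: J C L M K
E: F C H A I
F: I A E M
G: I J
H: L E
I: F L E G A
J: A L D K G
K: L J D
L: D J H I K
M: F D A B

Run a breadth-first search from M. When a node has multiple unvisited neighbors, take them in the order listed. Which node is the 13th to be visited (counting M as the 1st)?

H

Visit M; enqueue F, D, A, B → queue [F, D, A, B]
Visit F; enqueue I, E → queue [D, A, B, I, E]
Visit D; enqueue J, C, L, K → queue [A, B, I, E, J, C, L, K]
Visit A → queue [B, I, E, J, C, L, K]
Visit B → queue [I, E, J, C, L, K]
Visit I; enqueue G → queue [E, J, C, L, K, G]
Visit E; enqueue H → queue [J, C, L, K, G, H]
Visit J → queue [C, L, K, G, H]
Visit C → queue [L, K, G, H]
Visit L → queue [K, G, H]
Visit K → queue [G, H]
Visit G → queue [H]
Visit H → queue []

Visit order: M, F, D, A, B, I, E, J, C, L, K, G, H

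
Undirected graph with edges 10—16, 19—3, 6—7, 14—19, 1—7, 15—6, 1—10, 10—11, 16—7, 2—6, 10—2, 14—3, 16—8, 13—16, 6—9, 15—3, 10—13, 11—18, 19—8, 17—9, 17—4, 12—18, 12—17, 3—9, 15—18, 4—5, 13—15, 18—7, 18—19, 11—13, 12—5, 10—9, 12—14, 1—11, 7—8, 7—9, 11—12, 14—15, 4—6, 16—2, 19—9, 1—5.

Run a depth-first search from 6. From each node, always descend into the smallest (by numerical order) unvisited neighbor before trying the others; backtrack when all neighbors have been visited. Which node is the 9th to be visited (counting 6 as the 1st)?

Visit 6
6 → 2
2 → 10
10 → 1
1 → 5
5 → 4
4 → 17
17 → 9
9 → 3
3 → 14
14 → 12
12 → 11
11 → 13
13 → 15
15 → 18
18 → 7
7 → 8
8 → 16
8 → 19

Visit order: 6, 2, 10, 1, 5, 4, 17, 9, 3, 14, 12, 11, 13, 15, 18, 7, 8, 16, 19

3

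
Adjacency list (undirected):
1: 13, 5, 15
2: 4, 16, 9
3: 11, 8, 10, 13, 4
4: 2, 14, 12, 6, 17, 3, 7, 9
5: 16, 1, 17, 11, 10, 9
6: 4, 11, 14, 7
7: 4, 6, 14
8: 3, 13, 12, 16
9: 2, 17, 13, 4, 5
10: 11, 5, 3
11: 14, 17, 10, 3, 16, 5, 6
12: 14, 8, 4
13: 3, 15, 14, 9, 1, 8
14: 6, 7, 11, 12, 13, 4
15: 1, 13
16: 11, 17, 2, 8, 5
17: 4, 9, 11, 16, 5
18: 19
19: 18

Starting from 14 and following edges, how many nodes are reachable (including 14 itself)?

BFS from 14 visits: 14, 13, 12, 11, 7, 6, 4, 15, 9, 8, 3, 1, 17, 16, 10, 5, 2
Reachable nodes: 17 of 19 total.

17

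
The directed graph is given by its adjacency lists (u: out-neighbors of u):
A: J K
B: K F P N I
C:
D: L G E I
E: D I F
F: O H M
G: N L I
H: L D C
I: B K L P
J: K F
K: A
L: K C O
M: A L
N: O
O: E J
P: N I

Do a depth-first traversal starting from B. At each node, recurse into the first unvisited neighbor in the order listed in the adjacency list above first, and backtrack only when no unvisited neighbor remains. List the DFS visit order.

Visit B
B → K
K → A
A → J
J → F
F → O
O → E
E → D
D → L
L → C
D → G
G → N
G → I
I → P
F → H
F → M

B → K → A → J → F → O → E → D → L → C → G → N → I → P → H → M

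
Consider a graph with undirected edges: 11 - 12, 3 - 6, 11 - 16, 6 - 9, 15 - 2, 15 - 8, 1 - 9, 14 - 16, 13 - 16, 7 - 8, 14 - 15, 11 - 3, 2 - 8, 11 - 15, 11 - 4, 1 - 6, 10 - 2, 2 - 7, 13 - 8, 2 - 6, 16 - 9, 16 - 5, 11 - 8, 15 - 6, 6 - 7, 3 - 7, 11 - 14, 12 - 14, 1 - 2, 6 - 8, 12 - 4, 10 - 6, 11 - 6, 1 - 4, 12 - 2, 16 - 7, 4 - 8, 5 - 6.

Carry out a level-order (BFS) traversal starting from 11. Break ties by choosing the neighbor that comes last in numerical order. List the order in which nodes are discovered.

11, 16, 15, 14, 12, 8, 6, 4, 3, 13, 9, 7, 5, 2, 10, 1

Visit 11; enqueue 16, 15, 14, 12, 8, 6, 4, 3 → queue [16, 15, 14, 12, 8, 6, 4, 3]
Visit 16; enqueue 13, 9, 7, 5 → queue [15, 14, 12, 8, 6, 4, 3, 13, 9, 7, 5]
Visit 15; enqueue 2 → queue [14, 12, 8, 6, 4, 3, 13, 9, 7, 5, 2]
Visit 14 → queue [12, 8, 6, 4, 3, 13, 9, 7, 5, 2]
Visit 12 → queue [8, 6, 4, 3, 13, 9, 7, 5, 2]
Visit 8 → queue [6, 4, 3, 13, 9, 7, 5, 2]
Visit 6; enqueue 10, 1 → queue [4, 3, 13, 9, 7, 5, 2, 10, 1]
Visit 4 → queue [3, 13, 9, 7, 5, 2, 10, 1]
Visit 3 → queue [13, 9, 7, 5, 2, 10, 1]
Visit 13 → queue [9, 7, 5, 2, 10, 1]
Visit 9 → queue [7, 5, 2, 10, 1]
Visit 7 → queue [5, 2, 10, 1]
Visit 5 → queue [2, 10, 1]
Visit 2 → queue [10, 1]
Visit 10 → queue [1]
Visit 1 → queue []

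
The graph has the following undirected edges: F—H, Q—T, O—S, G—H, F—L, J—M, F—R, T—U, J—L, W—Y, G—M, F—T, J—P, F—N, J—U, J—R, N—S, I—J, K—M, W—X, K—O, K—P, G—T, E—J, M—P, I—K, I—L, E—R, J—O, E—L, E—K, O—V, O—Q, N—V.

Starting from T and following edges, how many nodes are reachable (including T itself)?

BFS from T visits: T, F, G, Q, U, H, L, N, R, M, O, J, E, I, S, V, K, P
Reachable nodes: 18 of 21 total.

18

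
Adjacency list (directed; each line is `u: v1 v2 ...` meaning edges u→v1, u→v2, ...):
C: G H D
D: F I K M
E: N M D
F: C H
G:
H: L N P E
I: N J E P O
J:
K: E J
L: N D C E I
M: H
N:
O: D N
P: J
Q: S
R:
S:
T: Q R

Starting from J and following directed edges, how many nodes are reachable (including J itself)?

1

BFS from J visits: J
Reachable nodes: 1 of 18 total.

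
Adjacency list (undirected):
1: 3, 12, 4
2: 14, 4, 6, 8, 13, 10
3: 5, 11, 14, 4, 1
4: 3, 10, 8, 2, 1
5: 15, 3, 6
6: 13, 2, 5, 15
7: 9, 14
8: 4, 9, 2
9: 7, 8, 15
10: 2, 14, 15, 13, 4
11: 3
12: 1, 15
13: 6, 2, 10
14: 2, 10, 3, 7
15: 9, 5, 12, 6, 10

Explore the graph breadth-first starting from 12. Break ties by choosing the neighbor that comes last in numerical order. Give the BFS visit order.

Visit 12; enqueue 15, 1 → queue [15, 1]
Visit 15; enqueue 10, 9, 6, 5 → queue [1, 10, 9, 6, 5]
Visit 1; enqueue 4, 3 → queue [10, 9, 6, 5, 4, 3]
Visit 10; enqueue 14, 13, 2 → queue [9, 6, 5, 4, 3, 14, 13, 2]
Visit 9; enqueue 8, 7 → queue [6, 5, 4, 3, 14, 13, 2, 8, 7]
Visit 6 → queue [5, 4, 3, 14, 13, 2, 8, 7]
Visit 5 → queue [4, 3, 14, 13, 2, 8, 7]
Visit 4 → queue [3, 14, 13, 2, 8, 7]
Visit 3; enqueue 11 → queue [14, 13, 2, 8, 7, 11]
Visit 14 → queue [13, 2, 8, 7, 11]
Visit 13 → queue [2, 8, 7, 11]
Visit 2 → queue [8, 7, 11]
Visit 8 → queue [7, 11]
Visit 7 → queue [11]
Visit 11 → queue []

12, 15, 1, 10, 9, 6, 5, 4, 3, 14, 13, 2, 8, 7, 11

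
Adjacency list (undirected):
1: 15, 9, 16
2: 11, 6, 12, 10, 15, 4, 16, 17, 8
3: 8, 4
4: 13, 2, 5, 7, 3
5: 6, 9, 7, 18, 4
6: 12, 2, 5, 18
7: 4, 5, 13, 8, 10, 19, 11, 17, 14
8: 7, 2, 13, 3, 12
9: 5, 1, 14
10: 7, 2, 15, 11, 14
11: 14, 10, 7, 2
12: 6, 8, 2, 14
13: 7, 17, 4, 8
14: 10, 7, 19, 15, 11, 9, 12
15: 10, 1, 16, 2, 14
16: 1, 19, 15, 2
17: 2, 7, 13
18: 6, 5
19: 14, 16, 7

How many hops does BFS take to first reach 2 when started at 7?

2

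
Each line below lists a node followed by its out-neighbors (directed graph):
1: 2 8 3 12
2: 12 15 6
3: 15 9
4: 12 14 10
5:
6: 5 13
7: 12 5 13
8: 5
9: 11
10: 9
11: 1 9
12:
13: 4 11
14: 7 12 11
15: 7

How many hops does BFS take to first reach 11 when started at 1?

3

Level 0: 1
Level 1: 2, 3, 8, 12
Level 2: 5, 6, 9, 15
Level 3: 7, 11, 13
Level 4: 4
Level 5: 10, 14
11 first appears at level 3.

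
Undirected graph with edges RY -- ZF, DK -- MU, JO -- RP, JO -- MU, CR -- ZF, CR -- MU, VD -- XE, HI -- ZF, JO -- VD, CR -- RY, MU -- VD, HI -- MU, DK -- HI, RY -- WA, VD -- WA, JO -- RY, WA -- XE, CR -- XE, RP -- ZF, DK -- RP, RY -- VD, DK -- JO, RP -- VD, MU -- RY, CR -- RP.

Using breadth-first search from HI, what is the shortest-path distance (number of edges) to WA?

3

Level 0: HI
Level 1: DK, MU, ZF
Level 2: CR, JO, RP, RY, VD
Level 3: WA, XE
WA first appears at level 3.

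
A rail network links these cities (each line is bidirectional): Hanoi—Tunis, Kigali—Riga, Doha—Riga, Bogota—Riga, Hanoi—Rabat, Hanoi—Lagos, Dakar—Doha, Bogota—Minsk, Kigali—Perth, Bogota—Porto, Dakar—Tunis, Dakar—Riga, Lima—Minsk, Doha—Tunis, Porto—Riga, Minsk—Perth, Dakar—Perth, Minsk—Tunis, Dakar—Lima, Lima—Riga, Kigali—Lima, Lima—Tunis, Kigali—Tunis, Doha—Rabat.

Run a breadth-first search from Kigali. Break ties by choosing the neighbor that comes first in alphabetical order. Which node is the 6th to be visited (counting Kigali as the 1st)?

Dakar

Visit Kigali; enqueue Lima, Perth, Riga, Tunis → queue [Lima, Perth, Riga, Tunis]
Visit Lima; enqueue Dakar, Minsk → queue [Perth, Riga, Tunis, Dakar, Minsk]
Visit Perth → queue [Riga, Tunis, Dakar, Minsk]
Visit Riga; enqueue Bogota, Doha, Porto → queue [Tunis, Dakar, Minsk, Bogota, Doha, Porto]
Visit Tunis; enqueue Hanoi → queue [Dakar, Minsk, Bogota, Doha, Porto, Hanoi]
Visit Dakar → queue [Minsk, Bogota, Doha, Porto, Hanoi]
Visit Minsk → queue [Bogota, Doha, Porto, Hanoi]
Visit Bogota → queue [Doha, Porto, Hanoi]
Visit Doha; enqueue Rabat → queue [Porto, Hanoi, Rabat]
Visit Porto → queue [Hanoi, Rabat]
Visit Hanoi; enqueue Lagos → queue [Rabat, Lagos]
Visit Rabat → queue [Lagos]
Visit Lagos → queue []

Visit order: Kigali, Lima, Perth, Riga, Tunis, Dakar, Minsk, Bogota, Doha, Porto, Hanoi, Rabat, Lagos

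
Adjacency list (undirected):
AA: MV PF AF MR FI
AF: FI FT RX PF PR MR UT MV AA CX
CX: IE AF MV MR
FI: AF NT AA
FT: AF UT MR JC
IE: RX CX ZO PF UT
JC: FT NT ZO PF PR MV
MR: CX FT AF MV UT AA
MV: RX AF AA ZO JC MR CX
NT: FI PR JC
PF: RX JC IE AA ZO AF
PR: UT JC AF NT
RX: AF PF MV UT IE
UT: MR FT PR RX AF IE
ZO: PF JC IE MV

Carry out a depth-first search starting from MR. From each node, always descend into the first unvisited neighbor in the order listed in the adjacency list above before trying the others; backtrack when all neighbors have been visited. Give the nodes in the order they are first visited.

MR -> CX -> IE -> RX -> AF -> FI -> NT -> PR -> UT -> FT -> JC -> ZO -> PF -> AA -> MV

Visit MR
MR → CX
CX → IE
IE → RX
RX → AF
AF → FI
FI → NT
NT → PR
PR → UT
UT → FT
FT → JC
JC → ZO
ZO → PF
PF → AA
AA → MV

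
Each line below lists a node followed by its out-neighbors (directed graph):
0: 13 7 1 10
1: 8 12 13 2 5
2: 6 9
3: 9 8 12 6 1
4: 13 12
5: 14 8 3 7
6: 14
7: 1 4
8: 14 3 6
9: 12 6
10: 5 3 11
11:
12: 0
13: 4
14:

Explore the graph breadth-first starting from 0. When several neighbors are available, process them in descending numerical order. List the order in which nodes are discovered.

Visit 0; enqueue 13, 10, 7, 1 → queue [13, 10, 7, 1]
Visit 13; enqueue 4 → queue [10, 7, 1, 4]
Visit 10; enqueue 11, 5, 3 → queue [7, 1, 4, 11, 5, 3]
Visit 7 → queue [1, 4, 11, 5, 3]
Visit 1; enqueue 12, 8, 2 → queue [4, 11, 5, 3, 12, 8, 2]
Visit 4 → queue [11, 5, 3, 12, 8, 2]
Visit 11 → queue [5, 3, 12, 8, 2]
Visit 5; enqueue 14 → queue [3, 12, 8, 2, 14]
Visit 3; enqueue 9, 6 → queue [12, 8, 2, 14, 9, 6]
Visit 12 → queue [8, 2, 14, 9, 6]
Visit 8 → queue [2, 14, 9, 6]
Visit 2 → queue [14, 9, 6]
Visit 14 → queue [9, 6]
Visit 9 → queue [6]
Visit 6 → queue []

0 → 13 → 10 → 7 → 1 → 4 → 11 → 5 → 3 → 12 → 8 → 2 → 14 → 9 → 6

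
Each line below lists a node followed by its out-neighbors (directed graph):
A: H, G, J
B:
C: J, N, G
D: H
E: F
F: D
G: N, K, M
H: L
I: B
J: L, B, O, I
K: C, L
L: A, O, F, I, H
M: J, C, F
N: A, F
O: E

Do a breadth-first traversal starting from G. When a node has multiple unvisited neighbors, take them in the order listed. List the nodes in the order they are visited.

Visit G; enqueue N, K, M → queue [N, K, M]
Visit N; enqueue A, F → queue [K, M, A, F]
Visit K; enqueue C, L → queue [M, A, F, C, L]
Visit M; enqueue J → queue [A, F, C, L, J]
Visit A; enqueue H → queue [F, C, L, J, H]
Visit F; enqueue D → queue [C, L, J, H, D]
Visit C → queue [L, J, H, D]
Visit L; enqueue O, I → queue [J, H, D, O, I]
Visit J; enqueue B → queue [H, D, O, I, B]
Visit H → queue [D, O, I, B]
Visit D → queue [O, I, B]
Visit O; enqueue E → queue [I, B, E]
Visit I → queue [B, E]
Visit B → queue [E]
Visit E → queue []

G → N → K → M → A → F → C → L → J → H → D → O → I → B → E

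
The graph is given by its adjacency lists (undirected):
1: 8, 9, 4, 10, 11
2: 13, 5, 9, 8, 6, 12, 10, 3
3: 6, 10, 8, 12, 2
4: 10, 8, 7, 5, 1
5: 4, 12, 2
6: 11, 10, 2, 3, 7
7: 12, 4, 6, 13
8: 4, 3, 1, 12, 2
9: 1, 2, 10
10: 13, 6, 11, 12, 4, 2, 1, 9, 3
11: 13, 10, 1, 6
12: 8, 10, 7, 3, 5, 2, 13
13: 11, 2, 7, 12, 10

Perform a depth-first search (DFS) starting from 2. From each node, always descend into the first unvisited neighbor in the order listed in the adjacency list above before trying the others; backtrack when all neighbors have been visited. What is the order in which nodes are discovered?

Visit 2
2 → 13
13 → 11
11 → 10
10 → 6
6 → 3
3 → 8
8 → 4
4 → 7
7 → 12
12 → 5
4 → 1
1 → 9

2 13 11 10 6 3 8 4 7 12 5 1 9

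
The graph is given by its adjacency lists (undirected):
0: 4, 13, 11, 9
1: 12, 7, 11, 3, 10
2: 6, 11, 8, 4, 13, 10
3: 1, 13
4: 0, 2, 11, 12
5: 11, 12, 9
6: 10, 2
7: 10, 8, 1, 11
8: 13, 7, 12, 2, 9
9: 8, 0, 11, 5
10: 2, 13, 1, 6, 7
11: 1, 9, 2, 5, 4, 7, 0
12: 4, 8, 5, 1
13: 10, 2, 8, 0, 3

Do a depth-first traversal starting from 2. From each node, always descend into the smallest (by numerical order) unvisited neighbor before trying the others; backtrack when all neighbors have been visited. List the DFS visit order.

2 → 4 → 0 → 9 → 5 → 11 → 1 → 3 → 13 → 8 → 7 → 10 → 6 → 12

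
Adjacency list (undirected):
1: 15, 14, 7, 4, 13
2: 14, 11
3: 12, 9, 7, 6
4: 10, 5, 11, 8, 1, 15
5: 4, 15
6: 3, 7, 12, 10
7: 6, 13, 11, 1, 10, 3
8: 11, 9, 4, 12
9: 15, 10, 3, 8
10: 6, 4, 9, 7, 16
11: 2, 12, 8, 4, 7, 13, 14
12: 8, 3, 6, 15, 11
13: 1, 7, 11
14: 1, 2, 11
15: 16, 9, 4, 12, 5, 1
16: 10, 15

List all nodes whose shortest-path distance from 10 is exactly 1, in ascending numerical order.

Level 0: 10
Level 1: 4, 6, 7, 9, 16
Level 2: 1, 3, 5, 8, 11, 12, 13, 15
Level 3: 2, 14

4, 6, 7, 9, 16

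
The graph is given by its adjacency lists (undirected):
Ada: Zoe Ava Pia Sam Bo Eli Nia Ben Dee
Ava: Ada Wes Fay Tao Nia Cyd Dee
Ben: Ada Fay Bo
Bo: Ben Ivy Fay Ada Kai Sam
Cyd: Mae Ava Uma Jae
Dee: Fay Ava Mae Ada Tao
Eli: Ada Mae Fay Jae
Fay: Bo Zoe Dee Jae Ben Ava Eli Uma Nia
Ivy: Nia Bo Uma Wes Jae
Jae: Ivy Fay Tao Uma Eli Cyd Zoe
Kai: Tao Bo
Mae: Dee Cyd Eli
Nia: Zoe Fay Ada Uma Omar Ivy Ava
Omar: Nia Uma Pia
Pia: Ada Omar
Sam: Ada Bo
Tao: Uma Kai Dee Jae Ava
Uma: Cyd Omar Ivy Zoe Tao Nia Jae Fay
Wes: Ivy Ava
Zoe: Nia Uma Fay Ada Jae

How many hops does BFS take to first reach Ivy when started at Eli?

Level 0: Eli
Level 1: Ada, Fay, Jae, Mae
Level 2: Ava, Ben, Bo, Cyd, Dee, Ivy, Nia, Pia, Sam, Tao, Uma, Zoe
Level 3: Kai, Omar, Wes
Ivy first appears at level 2.

2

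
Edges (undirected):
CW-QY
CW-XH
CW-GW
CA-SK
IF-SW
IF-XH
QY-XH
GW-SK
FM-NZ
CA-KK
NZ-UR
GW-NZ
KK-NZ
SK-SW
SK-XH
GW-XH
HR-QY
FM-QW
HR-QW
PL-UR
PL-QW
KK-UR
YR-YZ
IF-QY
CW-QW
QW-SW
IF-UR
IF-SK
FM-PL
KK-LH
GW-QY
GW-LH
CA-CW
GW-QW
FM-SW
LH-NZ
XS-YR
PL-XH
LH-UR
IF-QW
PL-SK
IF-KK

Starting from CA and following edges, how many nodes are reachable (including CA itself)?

BFS from CA visits: CA, CW, KK, SK, GW, QW, QY, XH, IF, LH, NZ, UR, PL, SW, FM, HR
Reachable nodes: 16 of 19 total.

16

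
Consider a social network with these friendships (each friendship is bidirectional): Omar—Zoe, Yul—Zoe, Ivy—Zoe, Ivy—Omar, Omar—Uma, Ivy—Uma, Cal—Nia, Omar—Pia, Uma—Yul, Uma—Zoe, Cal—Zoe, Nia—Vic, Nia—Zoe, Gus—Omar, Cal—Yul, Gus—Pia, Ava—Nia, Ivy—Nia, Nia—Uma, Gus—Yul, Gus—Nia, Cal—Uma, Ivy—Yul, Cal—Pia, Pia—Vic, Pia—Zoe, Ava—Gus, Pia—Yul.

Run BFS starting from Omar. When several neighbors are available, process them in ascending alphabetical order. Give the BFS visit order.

Visit Omar; enqueue Gus, Ivy, Pia, Uma, Zoe → queue [Gus, Ivy, Pia, Uma, Zoe]
Visit Gus; enqueue Ava, Nia, Yul → queue [Ivy, Pia, Uma, Zoe, Ava, Nia, Yul]
Visit Ivy → queue [Pia, Uma, Zoe, Ava, Nia, Yul]
Visit Pia; enqueue Cal, Vic → queue [Uma, Zoe, Ava, Nia, Yul, Cal, Vic]
Visit Uma → queue [Zoe, Ava, Nia, Yul, Cal, Vic]
Visit Zoe → queue [Ava, Nia, Yul, Cal, Vic]
Visit Ava → queue [Nia, Yul, Cal, Vic]
Visit Nia → queue [Yul, Cal, Vic]
Visit Yul → queue [Cal, Vic]
Visit Cal → queue [Vic]
Visit Vic → queue []

Omar Gus Ivy Pia Uma Zoe Ava Nia Yul Cal Vic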